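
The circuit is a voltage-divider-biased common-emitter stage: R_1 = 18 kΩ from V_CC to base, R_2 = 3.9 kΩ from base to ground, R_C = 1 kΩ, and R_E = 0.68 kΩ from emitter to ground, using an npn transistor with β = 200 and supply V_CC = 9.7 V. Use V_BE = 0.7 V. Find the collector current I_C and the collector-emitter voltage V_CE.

I_C ≈ 1.5 mA, V_CE ≈ 7.2 V

Thevenize the base divider: V_Th = V_CC·R_2/(R_1+R_2) = 9.7×3.9/21.9 = 1.73 V, R_Th = R_1‖R_2 = 3.21 kΩ.
Base-emitter loop: V_Th = I_B·R_Th + V_BE + (β+1)I_B·R_E, so I_B = (1.73 − 0.7) / (3.21 + 201×0.68) = 0.00734 mA.
I_C = β·I_B = 200×0.00734 = 1.47 mA, and I_E = (β+1)I_B = 1.48 mA.
V_CE = V_CC − I_C·R_C − I_E·R_E = 9.7 − 1.47×1 − 1.48×0.68 = 7.23 V.
V_CE = 7.23 V > 0.2 V confirms active-region operation.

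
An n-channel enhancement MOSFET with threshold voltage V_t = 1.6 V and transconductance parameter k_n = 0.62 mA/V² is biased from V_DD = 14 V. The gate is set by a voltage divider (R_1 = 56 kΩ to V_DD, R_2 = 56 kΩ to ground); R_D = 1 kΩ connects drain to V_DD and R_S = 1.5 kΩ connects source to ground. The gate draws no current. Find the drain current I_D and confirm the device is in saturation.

I_D ≈ 1.9 mA

V_G = V_DD·R_2/(R_1+R_2) = 14×56/112 = 7 V.
Assume saturation: I_D = (k_n/2)(V_GS − V_t)² with V_GS = V_G − I_D·R_S = 7 − 1.5·I_D.
Substituting gives 0.698·I_D² − 6.02·I_D + 9.04 = 0, with roots I_D = 1.93 or 6.7 mA.
The root I_D = 6.7 mA gives V_GS = -3.05 V ≤ V_t, so take I_D = 1.93 mA.
Then V_GS = 4.1 V and V_DS = V_DD − I_D(R_D+R_S) = 14 − 1.93×2.5 = 9.16 V.
Saturation requires V_DS ≥ V_GS − V_t = 2.5 V; 9.16 ≥ 2.5 ✓.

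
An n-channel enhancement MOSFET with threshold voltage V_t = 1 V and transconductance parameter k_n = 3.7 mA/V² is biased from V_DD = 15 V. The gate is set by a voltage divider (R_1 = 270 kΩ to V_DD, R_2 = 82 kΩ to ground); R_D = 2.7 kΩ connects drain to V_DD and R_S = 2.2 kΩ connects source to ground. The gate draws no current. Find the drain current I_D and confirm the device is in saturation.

V_G = V_DD·R_2/(R_1+R_2) = 15×82/352 = 3.49 V.
Assume saturation: I_D = (k_n/2)(V_GS − V_t)² with V_GS = V_G − I_D·R_S = 3.49 − 2.2·I_D.
Substituting gives 8.95·I_D² − 21.3·I_D + 11.5 = 0, with roots I_D = 0.829 or 1.55 mA.
The root I_D = 1.55 mA gives V_GS = 0.0847 V ≤ V_t, so take I_D = 0.829 mA.
Then V_GS = 1.67 V and V_DS = V_DD − I_D(R_D+R_S) = 15 − 0.829×4.9 = 10.9 V.
Saturation requires V_DS ≥ V_GS − V_t = 0.67 V; 10.9 ≥ 0.67 ✓.

I_D ≈ 0.83 mA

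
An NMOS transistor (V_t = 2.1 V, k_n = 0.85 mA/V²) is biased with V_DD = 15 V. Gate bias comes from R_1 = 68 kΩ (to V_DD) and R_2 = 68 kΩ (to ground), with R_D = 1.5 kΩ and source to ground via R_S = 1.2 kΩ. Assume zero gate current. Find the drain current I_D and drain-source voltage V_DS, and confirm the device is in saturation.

I_D ≈ 2.5 mA, V_DS ≈ 8.3 V

V_G = V_DD·R_2/(R_1+R_2) = 15×68/136 = 7.5 V.
Assume saturation: I_D = (k_n/2)(V_GS − V_t)² with V_GS = V_G − I_D·R_S = 7.5 − 1.2·I_D.
Substituting gives 0.612·I_D² − 6.51·I_D + 12.4 = 0, with roots I_D = 2.48 or 8.15 mA.
The root I_D = 8.15 mA gives V_GS = -2.28 V ≤ V_t, so take I_D = 2.48 mA.
Then V_GS = 4.52 V and V_DS = V_DD − I_D(R_D+R_S) = 15 − 2.48×2.7 = 8.29 V.
Saturation requires V_DS ≥ V_GS − V_t = 2.42 V; 8.29 ≥ 2.42 ✓.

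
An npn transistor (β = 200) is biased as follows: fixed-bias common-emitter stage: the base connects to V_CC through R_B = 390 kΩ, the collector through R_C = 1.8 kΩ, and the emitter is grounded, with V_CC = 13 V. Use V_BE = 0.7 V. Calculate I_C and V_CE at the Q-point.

I_C ≈ 6.3 mA, V_CE ≈ 1.6 V

Base loop: V_CC = I_B·R_B + V_BE, so I_B = (13 − 0.7)/390 kΩ = 0.0315 mA.
In the active region I_C = β·I_B = 200 × 0.0315 = 6.31 mA.
Collector loop: V_CE = V_CC − I_C·R_C = 13 − 6.31×1.8 = 1.65 V.
Since V_CE = 1.65 V > V_CE(sat) ≈ 0.2 V, the transistor is in the active region as assumed.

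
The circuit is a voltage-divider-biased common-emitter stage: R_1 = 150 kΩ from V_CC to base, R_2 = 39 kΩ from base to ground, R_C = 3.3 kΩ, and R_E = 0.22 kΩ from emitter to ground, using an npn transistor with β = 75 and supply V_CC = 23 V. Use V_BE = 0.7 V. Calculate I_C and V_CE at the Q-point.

Thevenize the base divider: V_Th = V_CC·R_2/(R_1+R_2) = 23×39/189 = 4.75 V, R_Th = R_1‖R_2 = 31 kΩ.
Base-emitter loop: V_Th = I_B·R_Th + V_BE + (β+1)I_B·R_E, so I_B = (4.75 − 0.7) / (31 + 76×0.22) = 0.0849 mA.
I_C = β·I_B = 75×0.0849 = 6.37 mA, and I_E = (β+1)I_B = 6.45 mA.
V_CE = V_CC − I_C·R_C − I_E·R_E = 23 − 6.37×3.3 − 6.45×0.22 = 0.575 V.
V_CE = 0.575 V > 0.2 V confirms active-region operation.

I_C ≈ 6.4 mA, V_CE ≈ 0.58 V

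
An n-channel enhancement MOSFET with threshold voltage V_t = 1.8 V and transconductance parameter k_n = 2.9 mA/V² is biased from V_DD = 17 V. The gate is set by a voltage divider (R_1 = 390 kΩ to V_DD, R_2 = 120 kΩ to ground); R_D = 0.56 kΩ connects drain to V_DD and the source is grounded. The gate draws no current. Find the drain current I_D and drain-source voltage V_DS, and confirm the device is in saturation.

V_G = V_DD·R_2/(R_1+R_2) = 17×120/510 = 4 V. With the source grounded, V_GS = V_G = 4 V.
Assume saturation: I_D = (k_n/2)(V_GS − V_t)² = (2.9/2)×(4 − 1.8)² = 1.45×2.2² = 7.02 mA.
V_DS = V_DD − I_D·R_D = 17 − 7.02×0.56 = 13.1 V.
Saturation requires V_DS ≥ V_GS − V_t = 2.2 V; 13.1 ≥ 2.2 ✓.

I_D ≈ 7 mA, V_DS ≈ 13 V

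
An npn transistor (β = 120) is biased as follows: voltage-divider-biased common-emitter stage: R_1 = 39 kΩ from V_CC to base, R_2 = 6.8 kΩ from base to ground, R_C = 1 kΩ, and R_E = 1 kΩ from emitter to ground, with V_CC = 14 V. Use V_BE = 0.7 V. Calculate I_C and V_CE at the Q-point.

I_C ≈ 1.3 mA, V_CE ≈ 11 V

Thevenize the base divider: V_Th = V_CC·R_2/(R_1+R_2) = 14×6.8/45.8 = 2.08 V, R_Th = R_1‖R_2 = 5.79 kΩ.
Base-emitter loop: V_Th = I_B·R_Th + V_BE + (β+1)I_B·R_E, so I_B = (2.08 − 0.7) / (5.79 + 121×1) = 0.0109 mA.
I_C = β·I_B = 120×0.0109 = 1.3 mA, and I_E = (β+1)I_B = 1.32 mA.
V_CE = V_CC − I_C·R_C − I_E·R_E = 14 − 1.3×1 − 1.32×1 = 11.4 V.
V_CE = 11.4 V > 0.2 V confirms active-region operation.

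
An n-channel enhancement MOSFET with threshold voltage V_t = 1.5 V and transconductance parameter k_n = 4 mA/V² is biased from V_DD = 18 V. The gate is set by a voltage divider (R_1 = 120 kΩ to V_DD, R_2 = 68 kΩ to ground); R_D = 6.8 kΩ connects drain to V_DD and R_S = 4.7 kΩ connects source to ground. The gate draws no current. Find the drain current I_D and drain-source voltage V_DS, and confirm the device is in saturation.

I_D ≈ 0.92 mA, V_DS ≈ 7.4 V

V_G = V_DD·R_2/(R_1+R_2) = 18×68/188 = 6.51 V.
Assume saturation: I_D = (k_n/2)(V_GS − V_t)² with V_GS = V_G − I_D·R_S = 6.51 − 4.7·I_D.
Substituting gives 44.2·I_D² − 95.2·I_D + 50.2 = 0, with roots I_D = 0.922 or 1.23 mA.
The root I_D = 1.23 mA gives V_GS = 0.715 V ≤ V_t, so take I_D = 0.922 mA.
Then V_GS = 2.18 V and V_DS = V_DD − I_D(R_D+R_S) = 18 − 0.922×11.5 = 7.4 V.
Saturation requires V_DS ≥ V_GS − V_t = 0.679 V; 7.4 ≥ 0.679 ✓.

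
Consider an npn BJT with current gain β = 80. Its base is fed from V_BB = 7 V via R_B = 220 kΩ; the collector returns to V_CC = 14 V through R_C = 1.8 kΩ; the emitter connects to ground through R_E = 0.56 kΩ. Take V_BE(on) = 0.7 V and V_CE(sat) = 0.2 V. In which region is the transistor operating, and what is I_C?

Assume active. Base-emitter loop: I_B = (V_BB − V_BE)/(R_B + (β+1)R_E) = (7 − 0.7)/(220 + 81×0.56) = 0.0237 mA.
I_C = β·I_B = 80×0.0237 = 1.9 mA.
V_CE = V_CC − I_C·R_C − I_E·R_E = 14 − 1.9×1.8 − 1.92×0.56 = 9.5 V > V_CE(sat), so the active-region assumption holds.

active; I_C ≈ 1.9 mA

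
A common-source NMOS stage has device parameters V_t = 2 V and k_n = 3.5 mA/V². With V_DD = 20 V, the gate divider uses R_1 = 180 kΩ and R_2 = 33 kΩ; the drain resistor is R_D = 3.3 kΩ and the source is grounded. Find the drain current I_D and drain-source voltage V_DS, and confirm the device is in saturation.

V_G = V_DD·R_2/(R_1+R_2) = 20×33/213 = 3.1 V. With the source grounded, V_GS = V_G = 3.1 V.
Assume saturation: I_D = (k_n/2)(V_GS − V_t)² = (3.5/2)×(3.1 − 2)² = 1.75×1.1² = 2.11 mA.
V_DS = V_DD − I_D·R_D = 20 − 2.11×3.3 = 13 V.
Saturation requires V_DS ≥ V_GS − V_t = 1.1 V; 13 ≥ 1.1 ✓.

I_D ≈ 2.1 mA, V_DS ≈ 13 V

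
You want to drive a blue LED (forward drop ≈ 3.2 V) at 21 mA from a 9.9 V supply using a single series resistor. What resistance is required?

R ≈ 0.32 kΩ

The resistor drops V_S − V_D = 9.9 − 3.2 = 6.7 V at 21 mA.
R = 6.7 V / 21 mA = 0.319 kΩ.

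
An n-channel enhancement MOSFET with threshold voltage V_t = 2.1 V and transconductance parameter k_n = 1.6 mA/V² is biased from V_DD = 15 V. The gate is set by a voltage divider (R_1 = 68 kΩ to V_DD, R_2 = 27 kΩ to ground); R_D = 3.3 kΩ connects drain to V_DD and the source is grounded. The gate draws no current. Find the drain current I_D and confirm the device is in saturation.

I_D ≈ 3.7 mA

V_G = V_DD·R_2/(R_1+R_2) = 15×27/95 = 4.26 V. With the source grounded, V_GS = V_G = 4.26 V.
Assume saturation: I_D = (k_n/2)(V_GS − V_t)² = (1.6/2)×(4.26 − 2.1)² = 0.8×2.16² = 3.74 mA.
V_DS = V_DD − I_D·R_D = 15 − 3.74×3.3 = 2.65 V.
Saturation requires V_DS ≥ V_GS − V_t = 2.16 V; 2.65 ≥ 2.16 ✓.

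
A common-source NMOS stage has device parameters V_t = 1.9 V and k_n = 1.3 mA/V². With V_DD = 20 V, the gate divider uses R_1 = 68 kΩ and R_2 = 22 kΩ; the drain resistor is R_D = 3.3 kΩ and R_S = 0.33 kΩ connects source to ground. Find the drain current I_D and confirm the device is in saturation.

I_D ≈ 2.8 mA

V_G = V_DD·R_2/(R_1+R_2) = 20×22/90 = 4.89 V.
Assume saturation: I_D = (k_n/2)(V_GS − V_t)² with V_GS = V_G − I_D·R_S = 4.89 − 0.33·I_D.
Substituting gives 0.0708·I_D² − 2.28·I_D + 5.81 = 0, with roots I_D = 2.78 or 29.5 mA.
The root I_D = 29.5 mA gives V_GS = -4.83 V ≤ V_t, so take I_D = 2.78 mA.
Then V_GS = 3.97 V and V_DS = V_DD − I_D(R_D+R_S) = 20 − 2.78×3.63 = 9.89 V.
Saturation requires V_DS ≥ V_GS − V_t = 2.07 V; 9.89 ≥ 2.07 ✓.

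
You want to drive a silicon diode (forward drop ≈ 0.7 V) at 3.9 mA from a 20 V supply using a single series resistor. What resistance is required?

The resistor drops V_S − V_D = 20 − 0.7 = 19.3 V at 3.9 mA.
R = 19.3 V / 3.9 mA = 4.95 kΩ.

R ≈ 4.9 kΩ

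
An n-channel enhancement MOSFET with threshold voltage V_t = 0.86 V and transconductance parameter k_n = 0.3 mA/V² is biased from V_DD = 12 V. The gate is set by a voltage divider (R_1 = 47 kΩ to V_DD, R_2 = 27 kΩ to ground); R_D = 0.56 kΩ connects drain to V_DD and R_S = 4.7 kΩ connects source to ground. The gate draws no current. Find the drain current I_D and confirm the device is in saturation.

V_G = V_DD·R_2/(R_1+R_2) = 12×27/74 = 4.38 V.
Assume saturation: I_D = (k_n/2)(V_GS − V_t)² with V_GS = V_G − I_D·R_S = 4.38 − 4.7·I_D.
Substituting gives 3.31·I_D² − 5.96·I_D + 1.86 = 0, with roots I_D = 0.401 or 1.4 mA.
The root I_D = 1.4 mA gives V_GS = -2.19 V ≤ V_t, so take I_D = 0.401 mA.
Then V_GS = 2.49 V and V_DS = V_DD − I_D(R_D+R_S) = 12 − 0.401×5.26 = 9.89 V.
Saturation requires V_DS ≥ V_GS − V_t = 1.63 V; 9.89 ≥ 1.63 ✓.

I_D ≈ 0.4 mA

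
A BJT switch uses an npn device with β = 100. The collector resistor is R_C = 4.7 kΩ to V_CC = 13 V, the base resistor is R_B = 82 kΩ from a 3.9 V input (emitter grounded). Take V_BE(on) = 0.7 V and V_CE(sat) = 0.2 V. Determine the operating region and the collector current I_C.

saturation; I_C ≈ 2.7 mA

Assume active: I_B = (3.9 − 0.7)/82 = 0.039 mA, giving I_C = β·I_B = 3.9 mA.
But then V_CE = 13 − 3.9×4.7 = -5.34 V < V_CE(sat) = 0.2 V — impossible in the active region.
So the transistor is saturated. With V_CE = 0.2 V, I_C = (V_CC − 0.2)/R_C = 12.8/4.7 = 2.72 mA.
Check: β·I_B = 3.9 mA > I_C = 2.72 mA, confirming saturation.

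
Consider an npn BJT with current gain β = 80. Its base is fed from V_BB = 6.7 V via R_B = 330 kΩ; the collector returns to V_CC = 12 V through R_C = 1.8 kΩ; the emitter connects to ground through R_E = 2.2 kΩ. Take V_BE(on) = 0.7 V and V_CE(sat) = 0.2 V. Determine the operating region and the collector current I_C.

active; I_C ≈ 0.94 mA

Assume active. Base-emitter loop: I_B = (V_BB − V_BE)/(R_B + (β+1)R_E) = (6.7 − 0.7)/(330 + 81×2.2) = 0.0118 mA.
I_C = β·I_B = 80×0.0118 = 0.945 mA.
V_CE = V_CC − I_C·R_C − I_E·R_E = 12 − 0.945×1.8 − 0.956×2.2 = 8.2 V > V_CE(sat), so the active-region assumption holds.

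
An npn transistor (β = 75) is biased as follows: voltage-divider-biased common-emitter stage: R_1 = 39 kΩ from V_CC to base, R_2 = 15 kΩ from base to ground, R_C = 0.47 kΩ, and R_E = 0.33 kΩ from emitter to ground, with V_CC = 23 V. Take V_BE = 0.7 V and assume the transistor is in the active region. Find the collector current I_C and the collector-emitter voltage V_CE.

I_C ≈ 12 mA, V_CE ≈ 13 V

Thevenize the base divider: V_Th = V_CC·R_2/(R_1+R_2) = 23×15/54 = 6.39 V, R_Th = R_1‖R_2 = 10.8 kΩ.
Base-emitter loop: V_Th = I_B·R_Th + V_BE + (β+1)I_B·R_E, so I_B = (6.39 − 0.7) / (10.8 + 76×0.33) = 0.158 mA.
I_C = β·I_B = 75×0.158 = 11.9 mA, and I_E = (β+1)I_B = 12 mA.
V_CE = V_CC − I_C·R_C − I_E·R_E = 23 − 11.9×0.47 − 12×0.33 = 13.4 V.
V_CE = 13.4 V > 0.2 V confirms active-region operation.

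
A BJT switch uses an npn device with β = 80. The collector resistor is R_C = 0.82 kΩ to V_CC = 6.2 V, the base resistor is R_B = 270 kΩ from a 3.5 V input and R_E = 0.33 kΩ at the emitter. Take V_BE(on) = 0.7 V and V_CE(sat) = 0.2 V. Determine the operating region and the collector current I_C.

Assume active. Base-emitter loop: I_B = (V_BB − V_BE)/(R_B + (β+1)R_E) = (3.5 − 0.7)/(270 + 81×0.33) = 0.00944 mA.
I_C = β·I_B = 80×0.00944 = 0.755 mA.
V_CE = V_CC − I_C·R_C − I_E·R_E = 6.2 − 0.755×0.82 − 0.764×0.33 = 5.33 V > V_CE(sat), so the active-region assumption holds.

active; I_C ≈ 0.75 mA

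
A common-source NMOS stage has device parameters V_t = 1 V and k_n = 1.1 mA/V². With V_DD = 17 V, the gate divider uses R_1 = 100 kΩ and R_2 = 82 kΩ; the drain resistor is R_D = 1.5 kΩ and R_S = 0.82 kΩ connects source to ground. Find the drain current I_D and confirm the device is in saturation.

V_G = V_DD·R_2/(R_1+R_2) = 17×82/182 = 7.66 V.
Assume saturation: I_D = (k_n/2)(V_GS − V_t)² with V_GS = V_G − I_D·R_S = 7.66 − 0.82·I_D.
Substituting gives 0.37·I_D² − 7.01·I_D + 24.4 = 0, with roots I_D = 4.6 or 14.4 mA.
The root I_D = 14.4 mA gives V_GS = -4.11 V ≤ V_t, so take I_D = 4.6 mA.
Then V_GS = 3.89 V and V_DS = V_DD − I_D(R_D+R_S) = 17 − 4.6×2.32 = 6.34 V.
Saturation requires V_DS ≥ V_GS − V_t = 2.89 V; 6.34 ≥ 2.89 ✓.

I_D ≈ 4.6 mA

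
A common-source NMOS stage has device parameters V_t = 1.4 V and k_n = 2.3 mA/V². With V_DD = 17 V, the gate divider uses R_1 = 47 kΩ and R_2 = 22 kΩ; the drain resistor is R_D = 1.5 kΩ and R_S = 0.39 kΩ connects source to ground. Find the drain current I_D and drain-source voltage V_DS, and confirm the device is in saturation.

V_G = V_DD·R_2/(R_1+R_2) = 17×22/69 = 5.42 V.
Assume saturation: I_D = (k_n/2)(V_GS − V_t)² with V_GS = V_G − I_D·R_S = 5.42 − 0.39·I_D.
Substituting gives 0.175·I_D² − 4.61·I_D + 18.6 = 0, with roots I_D = 4.98 or 21.4 mA.
The root I_D = 21.4 mA gives V_GS = -2.91 V ≤ V_t, so take I_D = 4.98 mA.
Then V_GS = 3.48 V and V_DS = V_DD − I_D(R_D+R_S) = 17 − 4.98×1.89 = 7.6 V.
Saturation requires V_DS ≥ V_GS − V_t = 2.08 V; 7.6 ≥ 2.08 ✓.

I_D ≈ 5 mA, V_DS ≈ 7.6 V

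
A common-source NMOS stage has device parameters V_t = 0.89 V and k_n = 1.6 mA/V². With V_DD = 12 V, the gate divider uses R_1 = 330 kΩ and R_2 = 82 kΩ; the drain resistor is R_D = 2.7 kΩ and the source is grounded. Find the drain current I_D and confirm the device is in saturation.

I_D ≈ 1.8 mA

V_G = V_DD·R_2/(R_1+R_2) = 12×82/412 = 2.39 V. With the source grounded, V_GS = V_G = 2.39 V.
Assume saturation: I_D = (k_n/2)(V_GS − V_t)² = (1.6/2)×(2.39 − 0.89)² = 0.8×1.5² = 1.8 mA.
V_DS = V_DD − I_D·R_D = 12 − 1.8×2.7 = 7.15 V.
Saturation requires V_DS ≥ V_GS − V_t = 1.5 V; 7.15 ≥ 1.5 ✓.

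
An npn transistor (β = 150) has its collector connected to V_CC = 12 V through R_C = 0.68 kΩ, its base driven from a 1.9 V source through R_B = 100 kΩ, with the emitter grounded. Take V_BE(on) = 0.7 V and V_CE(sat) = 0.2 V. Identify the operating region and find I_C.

active; I_C ≈ 1.8 mA

Assume active. Base-emitter loop: I_B = (V_BB − V_BE)/R_B = (1.9 − 0.7)/100 = 0.012 mA.
I_C = β·I_B = 150×0.012 = 1.8 mA.
V_CE = V_CC − I_C·R_C = 12 − 1.8×0.68 = 10.8 V > V_CE(sat), so the active-region assumption holds.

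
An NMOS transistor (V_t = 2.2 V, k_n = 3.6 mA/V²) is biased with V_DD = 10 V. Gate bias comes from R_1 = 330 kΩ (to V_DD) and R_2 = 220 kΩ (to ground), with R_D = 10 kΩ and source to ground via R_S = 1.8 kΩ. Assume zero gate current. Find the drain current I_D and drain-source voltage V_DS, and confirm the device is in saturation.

I_D ≈ 0.66 mA, V_DS ≈ 2.2 V

V_G = V_DD·R_2/(R_1+R_2) = 10×220/550 = 4 V.
Assume saturation: I_D = (k_n/2)(V_GS − V_t)² with V_GS = V_G − I_D·R_S = 4 − 1.8·I_D.
Substituting gives 5.83·I_D² − 12.7·I_D + 5.83 = 0, with roots I_D = 0.663 or 1.51 mA.
The root I_D = 1.51 mA gives V_GS = 1.28 V ≤ V_t, so take I_D = 0.663 mA.
Then V_GS = 2.81 V and V_DS = V_DD − I_D(R_D+R_S) = 10 − 0.663×11.8 = 2.18 V.
Saturation requires V_DS ≥ V_GS − V_t = 0.607 V; 2.18 ≥ 0.607 ✓.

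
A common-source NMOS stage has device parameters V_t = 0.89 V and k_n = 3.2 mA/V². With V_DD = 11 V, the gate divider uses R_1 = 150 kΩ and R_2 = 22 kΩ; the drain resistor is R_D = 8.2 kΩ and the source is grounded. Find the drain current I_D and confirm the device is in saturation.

I_D ≈ 0.43 mA

V_G = V_DD·R_2/(R_1+R_2) = 11×22/172 = 1.41 V. With the source grounded, V_GS = V_G = 1.41 V.
Assume saturation: I_D = (k_n/2)(V_GS − V_t)² = (3.2/2)×(1.41 − 0.89)² = 1.6×0.517² = 0.428 mA.
V_DS = V_DD − I_D·R_D = 11 − 0.428×8.2 = 7.49 V.
Saturation requires V_DS ≥ V_GS − V_t = 0.517 V; 7.49 ≥ 0.517 ✓.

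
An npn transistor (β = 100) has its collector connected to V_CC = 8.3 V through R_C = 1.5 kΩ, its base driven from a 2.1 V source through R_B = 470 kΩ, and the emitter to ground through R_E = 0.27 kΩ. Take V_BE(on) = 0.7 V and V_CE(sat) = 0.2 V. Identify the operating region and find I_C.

active; I_C ≈ 0.28 mA

Assume active. Base-emitter loop: I_B = (V_BB − V_BE)/(R_B + (β+1)R_E) = (2.1 − 0.7)/(470 + 101×0.27) = 0.00282 mA.
I_C = β·I_B = 100×0.00282 = 0.282 mA.
V_CE = V_CC − I_C·R_C − I_E·R_E = 8.3 − 0.282×1.5 − 0.284×0.27 = 7.8 V > V_CE(sat), so the active-region assumption holds.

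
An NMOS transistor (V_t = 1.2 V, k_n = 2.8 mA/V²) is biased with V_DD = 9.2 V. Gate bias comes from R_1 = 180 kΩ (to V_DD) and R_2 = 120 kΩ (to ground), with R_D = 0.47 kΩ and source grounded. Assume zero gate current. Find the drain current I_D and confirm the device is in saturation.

V_G = V_DD·R_2/(R_1+R_2) = 9.2×120/300 = 3.68 V. With the source grounded, V_GS = V_G = 3.68 V.
Assume saturation: I_D = (k_n/2)(V_GS − V_t)² = (2.8/2)×(3.68 − 1.2)² = 1.4×2.48² = 8.61 mA.
V_DS = V_DD − I_D·R_D = 9.2 − 8.61×0.47 = 5.15 V.
Saturation requires V_DS ≥ V_GS − V_t = 2.48 V; 5.15 ≥ 2.48 ✓.

I_D ≈ 8.6 mA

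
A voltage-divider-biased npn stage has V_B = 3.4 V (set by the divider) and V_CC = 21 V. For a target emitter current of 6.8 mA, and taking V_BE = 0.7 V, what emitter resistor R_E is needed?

V_E = V_B − V_BE = 3.4 − 0.7 = 2.7 V.
R_E = V_E / I_E = 2.7 / 6.8 = 0.397 kΩ.

R_E ≈ 0.4 kΩ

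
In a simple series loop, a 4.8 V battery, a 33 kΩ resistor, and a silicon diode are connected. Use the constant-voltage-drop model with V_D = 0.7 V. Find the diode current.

KVL around the loop: 4.8 = V_D + I·R = 0.7 + I × 33 kΩ.
So I = (4.8 − 0.7) / 33 kΩ = 4.1 / 33 = 0.124 mA.

I ≈ 0.12 mA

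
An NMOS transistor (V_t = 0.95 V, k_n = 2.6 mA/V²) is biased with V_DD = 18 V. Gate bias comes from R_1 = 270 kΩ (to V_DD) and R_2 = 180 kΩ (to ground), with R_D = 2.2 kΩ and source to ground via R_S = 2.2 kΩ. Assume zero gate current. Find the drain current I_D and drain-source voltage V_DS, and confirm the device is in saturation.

V_G = V_DD·R_2/(R_1+R_2) = 18×180/450 = 7.2 V.
Assume saturation: I_D = (k_n/2)(V_GS − V_t)² with V_GS = V_G − I_D·R_S = 7.2 − 2.2·I_D.
Substituting gives 6.29·I_D² − 36.8·I_D + 50.8 = 0, with roots I_D = 2.24 or 3.6 mA.
The root I_D = 3.6 mA gives V_GS = -0.713 V ≤ V_t, so take I_D = 2.24 mA.
Then V_GS = 2.26 V and V_DS = V_DD − I_D(R_D+R_S) = 18 − 2.24×4.4 = 8.13 V.
Saturation requires V_DS ≥ V_GS − V_t = 1.31 V; 8.13 ≥ 1.31 ✓.

I_D ≈ 2.2 mA, V_DS ≈ 8.1 V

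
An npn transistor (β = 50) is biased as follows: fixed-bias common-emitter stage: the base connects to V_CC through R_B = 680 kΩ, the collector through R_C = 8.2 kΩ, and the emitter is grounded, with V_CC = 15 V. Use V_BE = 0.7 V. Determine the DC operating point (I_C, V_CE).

Base loop: V_CC = I_B·R_B + V_BE, so I_B = (15 − 0.7)/680 kΩ = 0.021 mA.
In the active region I_C = β·I_B = 50 × 0.021 = 1.05 mA.
Collector loop: V_CE = V_CC − I_C·R_C = 15 − 1.05×8.2 = 6.38 V.
Since V_CE = 6.38 V > V_CE(sat) ≈ 0.2 V, the transistor is in the active region as assumed.

I_C ≈ 1.1 mA, V_CE ≈ 6.4 V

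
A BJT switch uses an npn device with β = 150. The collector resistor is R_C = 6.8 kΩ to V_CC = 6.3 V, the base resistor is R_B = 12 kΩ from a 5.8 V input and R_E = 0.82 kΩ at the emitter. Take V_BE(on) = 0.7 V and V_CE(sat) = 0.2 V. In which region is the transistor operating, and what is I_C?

Assume active: I_B = (5.8 − 0.7)/(12 + 151×0.82) = 0.0375 mA, I_C = β·I_B = 5.63 mA.
Then V_CE = 6.3 − 5.63×6.8 − 5.67×0.82 = -36.7 V < 0.2 V — the active assumption fails.
Re-solve with V_CE = 0.2 V. KCL at the emitter: V_E/R_E = (V_BB−0.7−V_E)/R_B + (V_CC−0.2−V_E)/R_C, giving V_E = 0.912 V.
I_C = (V_CC − 0.2 − V_E)/R_C = (6.1 − 0.912)/6.8 = 0.763 mA.
Check: I_B = (5.1 − 0.912)/12 = 0.349 mA, and β·I_B = 52.4 mA > I_C, confirming saturation.

saturation; I_C ≈ 0.76 mA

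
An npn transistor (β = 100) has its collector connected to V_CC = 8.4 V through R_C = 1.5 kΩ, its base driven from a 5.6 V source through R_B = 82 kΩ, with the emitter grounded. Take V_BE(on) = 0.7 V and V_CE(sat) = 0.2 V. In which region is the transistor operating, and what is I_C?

saturation; I_C ≈ 5.5 mA

Assume active: I_B = (5.6 − 0.7)/82 = 0.0598 mA, giving I_C = β·I_B = 5.98 mA.
But then V_CE = 8.4 − 5.98×1.5 = -0.563 V < V_CE(sat) = 0.2 V — impossible in the active region.
So the transistor is saturated. With V_CE = 0.2 V, I_C = (V_CC − 0.2)/R_C = 8.2/1.5 = 5.47 mA.
Check: β·I_B = 5.98 mA > I_C = 5.47 mA, confirming saturation.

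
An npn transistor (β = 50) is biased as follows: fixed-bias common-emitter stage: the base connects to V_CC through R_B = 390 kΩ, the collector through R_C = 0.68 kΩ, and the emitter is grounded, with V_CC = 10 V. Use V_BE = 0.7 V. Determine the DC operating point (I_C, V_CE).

I_C ≈ 1.2 mA, V_CE ≈ 9.2 V

Base loop: V_CC = I_B·R_B + V_BE, so I_B = (10 − 0.7)/390 kΩ = 0.0238 mA.
In the active region I_C = β·I_B = 50 × 0.0238 = 1.19 mA.
Collector loop: V_CE = V_CC − I_C·R_C = 10 − 1.19×0.68 = 9.19 V.
Since V_CE = 9.19 V > V_CE(sat) ≈ 0.2 V, the transistor is in the active region as assumed.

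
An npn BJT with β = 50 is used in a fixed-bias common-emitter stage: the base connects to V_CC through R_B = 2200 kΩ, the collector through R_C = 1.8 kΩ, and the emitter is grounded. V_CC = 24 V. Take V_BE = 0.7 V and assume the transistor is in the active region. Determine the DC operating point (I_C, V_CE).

Base loop: V_CC = I_B·R_B + V_BE, so I_B = (24 − 0.7)/2200 kΩ = 0.0106 mA.
In the active region I_C = β·I_B = 50 × 0.0106 = 0.53 mA.
Collector loop: V_CE = V_CC − I_C·R_C = 24 − 0.53×1.8 = 23 V.
Since V_CE = 23 V > V_CE(sat) ≈ 0.2 V, the transistor is in the active region as assumed.

I_C ≈ 0.53 mA, V_CE ≈ 23 V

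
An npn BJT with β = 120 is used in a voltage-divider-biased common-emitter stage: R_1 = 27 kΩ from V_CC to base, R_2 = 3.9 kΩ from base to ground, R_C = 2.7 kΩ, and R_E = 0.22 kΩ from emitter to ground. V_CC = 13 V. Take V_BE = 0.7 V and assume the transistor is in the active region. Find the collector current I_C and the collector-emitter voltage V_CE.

Thevenize the base divider: V_Th = V_CC·R_2/(R_1+R_2) = 13×3.9/30.9 = 1.64 V, R_Th = R_1‖R_2 = 3.41 kΩ.
Base-emitter loop: V_Th = I_B·R_Th + V_BE + (β+1)I_B·R_E, so I_B = (1.64 − 0.7) / (3.41 + 121×0.22) = 0.0313 mA.
I_C = β·I_B = 120×0.0313 = 3.76 mA, and I_E = (β+1)I_B = 3.79 mA.
V_CE = V_CC − I_C·R_C − I_E·R_E = 13 − 3.76×2.7 − 3.79×0.22 = 2.01 V.
V_CE = 2.01 V > 0.2 V confirms active-region operation.

I_C ≈ 3.8 mA, V_CE ≈ 2 V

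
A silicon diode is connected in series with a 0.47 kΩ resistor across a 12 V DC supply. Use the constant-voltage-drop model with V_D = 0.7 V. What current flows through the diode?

KVL around the loop: 12 = V_D + I·R = 0.7 + I × 0.47 kΩ.
So I = (12 − 0.7) / 0.47 kΩ = 11.3 / 0.47 = 24 mA.

I ≈ 24 mA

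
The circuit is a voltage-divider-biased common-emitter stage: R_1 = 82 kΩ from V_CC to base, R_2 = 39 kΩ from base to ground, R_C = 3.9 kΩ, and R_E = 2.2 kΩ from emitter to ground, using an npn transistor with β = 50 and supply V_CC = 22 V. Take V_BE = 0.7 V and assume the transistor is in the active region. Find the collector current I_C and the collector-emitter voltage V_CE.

Thevenize the base divider: V_Th = V_CC·R_2/(R_1+R_2) = 22×39/121 = 7.09 V, R_Th = R_1‖R_2 = 26.4 kΩ.
Base-emitter loop: V_Th = I_B·R_Th + V_BE + (β+1)I_B·R_E, so I_B = (7.09 − 0.7) / (26.4 + 51×2.2) = 0.0461 mA.
I_C = β·I_B = 50×0.0461 = 2.31 mA, and I_E = (β+1)I_B = 2.35 mA.
V_CE = V_CC − I_C·R_C − I_E·R_E = 22 − 2.31×3.9 − 2.35×2.2 = 7.84 V.
V_CE = 7.84 V > 0.2 V confirms active-region operation.

I_C ≈ 2.3 mA, V_CE ≈ 7.8 V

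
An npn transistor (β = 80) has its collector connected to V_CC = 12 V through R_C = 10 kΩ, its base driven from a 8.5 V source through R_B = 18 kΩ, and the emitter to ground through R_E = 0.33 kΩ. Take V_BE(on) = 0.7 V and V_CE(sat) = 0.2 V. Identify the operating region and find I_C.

Assume active: I_B = (8.5 − 0.7)/(18 + 81×0.33) = 0.174 mA, I_C = β·I_B = 14 mA.
Then V_CE = 12 − 14×10 − 14.1×0.33 = -132 V < 0.2 V — the active assumption fails.
Re-solve with V_CE = 0.2 V. KCL at the emitter: V_E/R_E = (V_BB−0.7−V_E)/R_B + (V_CC−0.2−V_E)/R_C, giving V_E = 0.506 V.
I_C = (V_CC − 0.2 − V_E)/R_C = (11.8 − 0.506)/10 = 1.13 mA.
Check: I_B = (7.8 − 0.506)/18 = 0.405 mA, and β·I_B = 32.4 mA > I_C, confirming saturation.

saturation; I_C ≈ 1.1 mA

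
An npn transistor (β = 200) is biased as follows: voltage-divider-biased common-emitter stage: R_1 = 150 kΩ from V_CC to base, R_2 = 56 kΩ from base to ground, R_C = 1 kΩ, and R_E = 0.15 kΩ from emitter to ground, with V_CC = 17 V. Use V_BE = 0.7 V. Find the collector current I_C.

Thevenize the base divider: V_Th = V_CC·R_2/(R_1+R_2) = 17×56/206 = 4.62 V, R_Th = R_1‖R_2 = 40.8 kΩ.
Base-emitter loop: V_Th = I_B·R_Th + V_BE + (β+1)I_B·R_E, so I_B = (4.62 − 0.7) / (40.8 + 201×0.15) = 0.0553 mA.
I_C = β·I_B = 200×0.0553 = 11.1 mA, and I_E = (β+1)I_B = 11.1 mA.
V_CE = V_CC − I_C·R_C − I_E·R_E = 17 − 11.1×1 − 11.1×0.15 = 4.28 V.
V_CE = 4.28 V > 0.2 V confirms active-region operation.

I_C ≈ 11 mA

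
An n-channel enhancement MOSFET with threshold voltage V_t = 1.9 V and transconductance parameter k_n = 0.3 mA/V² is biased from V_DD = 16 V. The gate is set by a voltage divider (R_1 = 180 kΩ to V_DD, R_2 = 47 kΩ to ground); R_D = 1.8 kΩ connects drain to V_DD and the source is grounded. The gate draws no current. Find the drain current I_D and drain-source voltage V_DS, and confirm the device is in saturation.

I_D ≈ 0.3 mA, V_DS ≈ 15 V

V_G = V_DD·R_2/(R_1+R_2) = 16×47/227 = 3.31 V. With the source grounded, V_GS = V_G = 3.31 V.
Assume saturation: I_D = (k_n/2)(V_GS − V_t)² = (0.3/2)×(3.31 − 1.9)² = 0.15×1.41² = 0.299 mA.
V_DS = V_DD − I_D·R_D = 16 − 0.299×1.8 = 15.5 V.
Saturation requires V_DS ≥ V_GS − V_t = 1.41 V; 15.5 ≥ 1.41 ✓.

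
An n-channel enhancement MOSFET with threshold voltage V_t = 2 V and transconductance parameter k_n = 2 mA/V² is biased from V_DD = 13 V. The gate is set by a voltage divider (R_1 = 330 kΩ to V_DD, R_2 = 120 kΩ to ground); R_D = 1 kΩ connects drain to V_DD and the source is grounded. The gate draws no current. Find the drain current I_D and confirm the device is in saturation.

I_D ≈ 2.2 mA

V_G = V_DD·R_2/(R_1+R_2) = 13×120/450 = 3.47 V. With the source grounded, V_GS = V_G = 3.47 V.
Assume saturation: I_D = (k_n/2)(V_GS − V_t)² = (2/2)×(3.47 − 2)² = 1×1.47² = 2.15 mA.
V_DS = V_DD − I_D·R_D = 13 − 2.15×1 = 10.8 V.
Saturation requires V_DS ≥ V_GS − V_t = 1.47 V; 10.8 ≥ 1.47 ✓.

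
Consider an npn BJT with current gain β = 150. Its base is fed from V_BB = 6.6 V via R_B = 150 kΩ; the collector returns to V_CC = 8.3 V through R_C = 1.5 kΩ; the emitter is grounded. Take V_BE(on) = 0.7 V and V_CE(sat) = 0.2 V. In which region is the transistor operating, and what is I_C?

saturation; I_C ≈ 5.4 mA

Assume active: I_B = (6.6 − 0.7)/150 = 0.0393 mA, giving I_C = β·I_B = 5.9 mA.
But then V_CE = 8.3 − 5.9×1.5 = -0.55 V < V_CE(sat) = 0.2 V — impossible in the active region.
So the transistor is saturated. With V_CE = 0.2 V, I_C = (V_CC − 0.2)/R_C = 8.1/1.5 = 5.4 mA.
Check: β·I_B = 5.9 mA > I_C = 5.4 mA, confirming saturation.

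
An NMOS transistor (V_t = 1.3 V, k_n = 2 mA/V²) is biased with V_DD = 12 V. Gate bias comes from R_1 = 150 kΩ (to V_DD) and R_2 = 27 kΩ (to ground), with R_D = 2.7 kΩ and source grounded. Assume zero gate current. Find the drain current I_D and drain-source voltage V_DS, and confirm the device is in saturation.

I_D ≈ 0.28 mA, V_DS ≈ 11 V

V_G = V_DD·R_2/(R_1+R_2) = 12×27/177 = 1.83 V. With the source grounded, V_GS = V_G = 1.83 V.
Assume saturation: I_D = (k_n/2)(V_GS − V_t)² = (2/2)×(1.83 − 1.3)² = 1×0.531² = 0.281 mA.
V_DS = V_DD − I_D·R_D = 12 − 0.281×2.7 = 11.2 V.
Saturation requires V_DS ≥ V_GS − V_t = 0.531 V; 11.2 ≥ 0.531 ✓.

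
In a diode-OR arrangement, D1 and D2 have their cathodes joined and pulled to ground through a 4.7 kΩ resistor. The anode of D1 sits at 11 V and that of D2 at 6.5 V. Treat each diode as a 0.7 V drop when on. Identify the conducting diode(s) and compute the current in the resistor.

Assume both conduct. Then node N would need to be at both 11−0.7 = 10.3 V and 6.5−0.7 = 5.8 V, which is impossible.
Assume only D1 conducts: V_N = 11 − 0.7 = 10.3 V, so I_R = 10.3/4.7 = 2.19 mA.
Check D2: its anode-to-cathode voltage is 6.5 − 10.3 = -3.8 V < 0.7 V, so it is off. The assumption is consistent.

Only D1 conducts; I_R ≈ 2.2 mA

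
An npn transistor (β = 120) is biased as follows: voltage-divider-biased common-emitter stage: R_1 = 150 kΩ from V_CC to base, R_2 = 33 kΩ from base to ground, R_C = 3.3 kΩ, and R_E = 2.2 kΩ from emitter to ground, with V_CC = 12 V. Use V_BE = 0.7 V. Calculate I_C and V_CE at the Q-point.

Thevenize the base divider: V_Th = V_CC·R_2/(R_1+R_2) = 12×33/183 = 2.16 V, R_Th = R_1‖R_2 = 27 kΩ.
Base-emitter loop: V_Th = I_B·R_Th + V_BE + (β+1)I_B·R_E, so I_B = (2.16 − 0.7) / (27 + 121×2.2) = 0.00499 mA.
I_C = β·I_B = 120×0.00499 = 0.599 mA, and I_E = (β+1)I_B = 0.604 mA.
V_CE = V_CC − I_C·R_C − I_E·R_E = 12 − 0.599×3.3 − 0.604×2.2 = 8.69 V.
V_CE = 8.69 V > 0.2 V confirms active-region operation.

I_C ≈ 0.6 mA, V_CE ≈ 8.7 V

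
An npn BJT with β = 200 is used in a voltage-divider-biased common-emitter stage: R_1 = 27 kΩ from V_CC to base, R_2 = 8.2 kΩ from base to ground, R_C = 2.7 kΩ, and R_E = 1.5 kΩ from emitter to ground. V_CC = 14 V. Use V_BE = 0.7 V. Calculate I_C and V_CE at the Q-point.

Thevenize the base divider: V_Th = V_CC·R_2/(R_1+R_2) = 14×8.2/35.2 = 3.26 V, R_Th = R_1‖R_2 = 6.29 kΩ.
Base-emitter loop: V_Th = I_B·R_Th + V_BE + (β+1)I_B·R_E, so I_B = (3.26 − 0.7) / (6.29 + 201×1.5) = 0.00832 mA.
I_C = β·I_B = 200×0.00832 = 1.66 mA, and I_E = (β+1)I_B = 1.67 mA.
V_CE = V_CC − I_C·R_C − I_E·R_E = 14 − 1.66×2.7 − 1.67×1.5 = 7 V.
V_CE = 7 V > 0.2 V confirms active-region operation.

I_C ≈ 1.7 mA, V_CE ≈ 7 V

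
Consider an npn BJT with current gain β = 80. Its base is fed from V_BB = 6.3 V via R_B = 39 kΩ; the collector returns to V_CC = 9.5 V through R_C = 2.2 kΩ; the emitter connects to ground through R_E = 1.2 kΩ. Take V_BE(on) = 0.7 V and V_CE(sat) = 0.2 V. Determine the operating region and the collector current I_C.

saturation; I_C ≈ 2.7 mA

Assume active: I_B = (6.3 − 0.7)/(39 + 81×1.2) = 0.0411 mA, I_C = β·I_B = 3.29 mA.
Then V_CE = 9.5 − 3.29×2.2 − 3.33×1.2 = -1.73 V < 0.2 V — the active assumption fails.
Re-solve with V_CE = 0.2 V. KCL at the emitter: V_E/R_E = (V_BB−0.7−V_E)/R_B + (V_CC−0.2−V_E)/R_C, giving V_E = 3.33 V.
I_C = (V_CC − 0.2 − V_E)/R_C = (9.3 − 3.33)/2.2 = 2.71 mA.
Check: I_B = (5.6 − 3.33)/39 = 0.0583 mA, and β·I_B = 4.66 mA > I_C, confirming saturation.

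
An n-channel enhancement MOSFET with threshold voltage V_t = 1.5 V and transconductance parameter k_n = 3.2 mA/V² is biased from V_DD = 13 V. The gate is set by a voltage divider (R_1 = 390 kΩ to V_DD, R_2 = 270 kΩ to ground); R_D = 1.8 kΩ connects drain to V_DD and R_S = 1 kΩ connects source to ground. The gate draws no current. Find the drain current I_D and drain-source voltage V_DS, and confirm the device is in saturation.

V_G = V_DD·R_2/(R_1+R_2) = 13×270/660 = 5.32 V.
Assume saturation: I_D = (k_n/2)(V_GS − V_t)² with V_GS = V_G − I_D·R_S = 5.32 − 1·I_D.
Substituting gives 1.6·I_D² − 13.2·I_D + 23.3 = 0, with roots I_D = 2.55 or 5.71 mA.
The root I_D = 5.71 mA gives V_GS = -0.389 V ≤ V_t, so take I_D = 2.55 mA.
Then V_GS = 2.76 V and V_DS = V_DD − I_D(R_D+R_S) = 13 − 2.55×2.8 = 5.85 V.
Saturation requires V_DS ≥ V_GS − V_t = 1.26 V; 5.85 ≥ 1.26 ✓.

I_D ≈ 2.6 mA, V_DS ≈ 5.8 V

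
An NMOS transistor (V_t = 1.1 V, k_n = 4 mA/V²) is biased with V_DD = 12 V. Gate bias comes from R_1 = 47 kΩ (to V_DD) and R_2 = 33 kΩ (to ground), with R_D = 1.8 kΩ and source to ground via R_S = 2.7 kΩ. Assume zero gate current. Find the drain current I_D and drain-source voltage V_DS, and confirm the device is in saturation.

I_D ≈ 1.1 mA, V_DS ≈ 6.8 V

V_G = V_DD·R_2/(R_1+R_2) = 12×33/80 = 4.95 V.
Assume saturation: I_D = (k_n/2)(V_GS − V_t)² with V_GS = V_G − I_D·R_S = 4.95 − 2.7·I_D.
Substituting gives 14.6·I_D² − 42.6·I_D + 29.6 = 0, with roots I_D = 1.15 or 1.77 mA.
The root I_D = 1.77 mA gives V_GS = 0.158 V ≤ V_t, so take I_D = 1.15 mA.
Then V_GS = 1.86 V and V_DS = V_DD − I_D(R_D+R_S) = 12 − 1.15×4.5 = 6.84 V.
Saturation requires V_DS ≥ V_GS − V_t = 0.757 V; 6.84 ≥ 0.757 ✓.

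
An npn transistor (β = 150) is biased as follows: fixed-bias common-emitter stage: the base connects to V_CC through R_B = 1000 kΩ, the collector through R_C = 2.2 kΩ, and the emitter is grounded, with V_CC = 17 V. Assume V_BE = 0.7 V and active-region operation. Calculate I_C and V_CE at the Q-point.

I_C ≈ 2.4 mA, V_CE ≈ 12 V

Base loop: V_CC = I_B·R_B + V_BE, so I_B = (17 − 0.7)/1000 kΩ = 0.0163 mA.
In the active region I_C = β·I_B = 150 × 0.0163 = 2.45 mA.
Collector loop: V_CE = V_CC − I_C·R_C = 17 − 2.45×2.2 = 11.6 V.
Since V_CE = 11.6 V > V_CE(sat) ≈ 0.2 V, the transistor is in the active region as assumed.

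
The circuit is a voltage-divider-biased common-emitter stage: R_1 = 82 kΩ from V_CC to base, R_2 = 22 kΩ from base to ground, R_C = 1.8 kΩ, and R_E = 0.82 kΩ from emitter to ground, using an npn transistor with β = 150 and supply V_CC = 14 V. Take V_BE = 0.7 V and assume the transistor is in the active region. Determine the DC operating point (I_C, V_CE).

I_C ≈ 2.4 mA, V_CE ≈ 7.7 V

Thevenize the base divider: V_Th = V_CC·R_2/(R_1+R_2) = 14×22/104 = 2.96 V, R_Th = R_1‖R_2 = 17.3 kΩ.
Base-emitter loop: V_Th = I_B·R_Th + V_BE + (β+1)I_B·R_E, so I_B = (2.96 − 0.7) / (17.3 + 151×0.82) = 0.016 mA.
I_C = β·I_B = 150×0.016 = 2.4 mA, and I_E = (β+1)I_B = 2.42 mA.
V_CE = V_CC − I_C·R_C − I_E·R_E = 14 − 2.4×1.8 − 2.42×0.82 = 7.69 V.
V_CE = 7.69 V > 0.2 V confirms active-region operation.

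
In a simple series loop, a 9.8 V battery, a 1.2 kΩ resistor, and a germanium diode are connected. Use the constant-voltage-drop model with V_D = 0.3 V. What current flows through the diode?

I ≈ 7.9 mA

KVL around the loop: 9.8 = V_D + I·R = 0.3 + I × 1.2 kΩ.
So I = (9.8 − 0.3) / 1.2 kΩ = 9.5 / 1.2 = 7.92 mA.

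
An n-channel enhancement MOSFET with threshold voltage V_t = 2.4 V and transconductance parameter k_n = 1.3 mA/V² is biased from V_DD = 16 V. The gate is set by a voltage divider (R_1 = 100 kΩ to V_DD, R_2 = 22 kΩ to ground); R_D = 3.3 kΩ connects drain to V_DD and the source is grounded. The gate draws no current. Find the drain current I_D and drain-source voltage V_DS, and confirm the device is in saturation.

I_D ≈ 0.15 mA, V_DS ≈ 15 V

V_G = V_DD·R_2/(R_1+R_2) = 16×22/122 = 2.89 V. With the source grounded, V_GS = V_G = 2.89 V.
Assume saturation: I_D = (k_n/2)(V_GS − V_t)² = (1.3/2)×(2.89 − 2.4)² = 0.65×0.485² = 0.153 mA.
V_DS = V_DD − I_D·R_D = 16 − 0.153×3.3 = 15.5 V.
Saturation requires V_DS ≥ V_GS − V_t = 0.485 V; 15.5 ≥ 0.485 ✓.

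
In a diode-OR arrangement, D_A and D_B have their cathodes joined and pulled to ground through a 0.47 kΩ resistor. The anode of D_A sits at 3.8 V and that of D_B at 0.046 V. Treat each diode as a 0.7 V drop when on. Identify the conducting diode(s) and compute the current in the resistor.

Only D_A conducts; I_R ≈ 6.6 mA

Assume both conduct. Then node N would need to be at both 3.8−0.7 = 3.1 V and 0.046−0.7 = -0.654 V, which is impossible.
Assume only D_A conducts: V_N = 3.8 − 0.7 = 3.1 V, so I_R = 3.1/0.47 = 6.6 mA.
Check D_B: its anode-to-cathode voltage is 0.046 − 3.1 = -3.05 V < 0.7 V, so it is off. The assumption is consistent.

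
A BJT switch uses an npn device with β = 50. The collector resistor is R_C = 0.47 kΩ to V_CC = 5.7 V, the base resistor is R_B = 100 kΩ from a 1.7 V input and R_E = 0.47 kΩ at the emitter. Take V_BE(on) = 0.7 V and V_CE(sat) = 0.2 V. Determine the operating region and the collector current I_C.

Assume active. Base-emitter loop: I_B = (V_BB − V_BE)/(R_B + (β+1)R_E) = (1.7 − 0.7)/(100 + 51×0.47) = 0.00807 mA.
I_C = β·I_B = 50×0.00807 = 0.403 mA.
V_CE = V_CC − I_C·R_C − I_E·R_E = 5.7 − 0.403×0.47 − 0.411×0.47 = 5.32 V > V_CE(sat), so the active-region assumption holds.

active; I_C ≈ 0.4 mA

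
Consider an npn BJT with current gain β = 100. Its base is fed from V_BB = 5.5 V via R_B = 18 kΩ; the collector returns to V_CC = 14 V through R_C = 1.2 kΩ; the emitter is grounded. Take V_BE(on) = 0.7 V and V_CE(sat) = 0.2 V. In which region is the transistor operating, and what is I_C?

saturation; I_C ≈ 12 mA

Assume active: I_B = (5.5 − 0.7)/18 = 0.267 mA, giving I_C = β·I_B = 26.7 mA.
But then V_CE = 14 − 26.7×1.2 = -18 V < V_CE(sat) = 0.2 V — impossible in the active region.
So the transistor is saturated. With V_CE = 0.2 V, I_C = (V_CC − 0.2)/R_C = 13.8/1.2 = 11.5 mA.
Check: β·I_B = 26.7 mA > I_C = 11.5 mA, confirming saturation.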